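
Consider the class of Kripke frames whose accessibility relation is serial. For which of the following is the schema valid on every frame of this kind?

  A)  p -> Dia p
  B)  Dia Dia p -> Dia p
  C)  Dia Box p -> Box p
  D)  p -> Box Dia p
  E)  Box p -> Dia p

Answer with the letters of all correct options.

E

(A) p -> Dia p (the dual of axiom T) characterises the reflexive frames. Such an R need not be reflexive — not valid.
(B) Dia Dia p -> Dia p is the dual of axiom 4, which corresponds to transitivity. Such an R need not be transitive — not valid.
(C) Dia Box p -> Box p is the dual of axiom 5; it is valid on a frame exactly when R is euclidean. Such an R need not be euclidean, so not valid.
(D) axiom B: valid iff R is symmetric. Such an R need not be symmetric — not valid.
(E) Box p -> Dia p is axiom D, which corresponds to seriality. Every such R is serial — valid.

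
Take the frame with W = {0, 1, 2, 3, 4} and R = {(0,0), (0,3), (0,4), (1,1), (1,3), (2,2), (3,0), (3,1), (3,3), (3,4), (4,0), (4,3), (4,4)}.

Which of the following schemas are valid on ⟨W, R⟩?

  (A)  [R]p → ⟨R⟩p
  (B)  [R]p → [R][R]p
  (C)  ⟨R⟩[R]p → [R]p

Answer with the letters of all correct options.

R is not transitive: 0 R 3 and 3 R 1 but not 0 R 1.
R is not euclidean: 3 R 0 and 3 R 1 but not 0 R 1.
R is serial: every world has an R-successor.
(A) axiom D: valid iff R is serial. R is serial — valid.
(B) axiom 4: valid iff R is transitive. R is not transitive — not valid.
(C) ⟨R⟩[R]p → [R]p is the dual of axiom 5, which corresponds to the euclidean property. R is not euclidean — not valid.

A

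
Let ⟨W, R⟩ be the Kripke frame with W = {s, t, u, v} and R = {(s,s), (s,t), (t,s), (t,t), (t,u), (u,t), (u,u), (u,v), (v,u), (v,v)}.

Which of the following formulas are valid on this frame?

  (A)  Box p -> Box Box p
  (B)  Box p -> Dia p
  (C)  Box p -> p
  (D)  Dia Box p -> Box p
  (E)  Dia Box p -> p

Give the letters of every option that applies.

R is reflexive: each world relates to itself.
R is symmetric: every R-edge is matched by its reverse.
R is not transitive: s R t and t R u but not s R u.
R is not euclidean: t R s and t R u but not s R u.
R is serial: every world has an R-successor.
(A) Box p -> Box Box p (axiom 4) characterises the transitive frames. R is not transitive — not valid.
(B) Box p -> Dia p is axiom D, which corresponds to seriality. R is serial — valid.
(C) Box p -> p is axiom T, which corresponds to reflexivity. R is reflexive — valid.
(D) Dia Box p -> Box p (the dual of axiom 5) characterises the euclidean frames. R is not euclidean — not valid.
(E) the dual of axiom B: valid iff R is symmetric. R is symmetric — valid.

B, C, E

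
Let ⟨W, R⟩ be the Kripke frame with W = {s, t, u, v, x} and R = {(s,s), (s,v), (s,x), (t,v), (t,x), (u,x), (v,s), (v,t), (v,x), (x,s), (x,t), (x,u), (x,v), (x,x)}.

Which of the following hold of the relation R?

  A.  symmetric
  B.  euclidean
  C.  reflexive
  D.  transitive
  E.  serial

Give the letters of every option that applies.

A, E

(A) symmetric: every R-edge is matched by its reverse.
(B) not euclidean: v R s and v R t but not s R t.
(C) not reflexive: not t R t.
(D) not transitive: s R v and v R t but not s R t.
(E) serial: every world has an R-successor.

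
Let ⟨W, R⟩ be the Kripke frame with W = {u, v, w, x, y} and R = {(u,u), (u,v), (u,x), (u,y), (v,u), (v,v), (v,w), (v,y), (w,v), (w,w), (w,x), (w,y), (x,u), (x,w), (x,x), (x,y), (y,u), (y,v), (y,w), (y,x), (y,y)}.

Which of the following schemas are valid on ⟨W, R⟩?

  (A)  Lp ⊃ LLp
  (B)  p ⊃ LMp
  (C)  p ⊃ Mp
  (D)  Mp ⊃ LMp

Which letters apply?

B, C

R is reflexive: each world relates to itself.
R is symmetric: every R-edge is matched by its reverse.
R is not transitive: u R v and v R w but not u R w.
R is not euclidean: u R v and u R x but not v R x.
(A) axiom 4: valid iff R is transitive. R is not transitive — not valid.
(B) p ⊃ LMp is axiom B; it is valid on a frame exactly when R is symmetric. R is symmetric, so valid.
(C) the dual of axiom T: valid iff R is reflexive. R is reflexive — valid.
(D) axiom 5: valid iff R is euclidean. R is not euclidean — not valid.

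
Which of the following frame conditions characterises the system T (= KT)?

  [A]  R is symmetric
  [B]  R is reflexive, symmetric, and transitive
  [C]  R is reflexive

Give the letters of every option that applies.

C

(A) this class determines KB, not T (= KT).
(B) this class determines S5, not T (= KT).
(C) T (= KT) is sound and complete for exactly this class.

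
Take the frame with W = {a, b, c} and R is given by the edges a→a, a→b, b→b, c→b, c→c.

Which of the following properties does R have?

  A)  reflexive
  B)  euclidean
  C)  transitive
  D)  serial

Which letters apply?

A, C, D

(A) reflexive: each world relates to itself.
(B) not euclidean: a R b and a R a but not b R a.
(C) transitive: R is closed under composition.
(D) serial: every world has an R-successor.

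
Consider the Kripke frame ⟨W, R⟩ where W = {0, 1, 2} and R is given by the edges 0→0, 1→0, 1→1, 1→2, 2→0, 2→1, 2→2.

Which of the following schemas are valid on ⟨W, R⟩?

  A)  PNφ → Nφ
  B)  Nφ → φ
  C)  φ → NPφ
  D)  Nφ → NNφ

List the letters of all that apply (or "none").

R is reflexive: each world relates to itself.
R is not symmetric: 1 R 0 but not 0 R 1.
R is transitive: R is closed under composition.
R is not euclidean: 1 R 0 and 1 R 1 but not 0 R 1.
(A) PNφ → Nφ (the dual of axiom 5) characterises the euclidean frames. R is not euclidean — not valid.
(B) Nφ → φ (axiom T) characterises the reflexive frames. R is reflexive — valid.
(C) axiom B: valid iff R is symmetric. R is not symmetric — not valid.
(D) Nφ → NNφ is axiom 4, which corresponds to transitivity. R is transitive — valid.

B, D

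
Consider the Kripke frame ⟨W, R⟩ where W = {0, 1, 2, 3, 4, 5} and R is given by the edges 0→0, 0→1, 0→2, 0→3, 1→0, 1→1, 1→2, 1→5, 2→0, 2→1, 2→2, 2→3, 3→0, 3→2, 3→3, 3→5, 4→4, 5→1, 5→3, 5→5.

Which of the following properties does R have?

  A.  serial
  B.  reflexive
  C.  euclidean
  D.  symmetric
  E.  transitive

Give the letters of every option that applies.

(A) serial: every world has an R-successor.
(B) reflexive: each world relates to itself.
(C) not euclidean: 0 R 1 and 0 R 3 but not 1 R 3.
(D) symmetric: every R-edge is matched by its reverse.
(E) not transitive: 0 R 1 and 1 R 5 but not 0 R 5.

A, B, D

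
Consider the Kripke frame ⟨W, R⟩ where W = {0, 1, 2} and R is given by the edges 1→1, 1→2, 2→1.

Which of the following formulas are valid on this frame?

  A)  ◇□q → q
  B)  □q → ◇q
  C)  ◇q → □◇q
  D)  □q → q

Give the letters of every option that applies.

R is not reflexive: not 0 R 0.
R is symmetric: every R-edge is matched by its reverse.
R is not euclidean: 1 R 2 and 1 R 2 but not 2 R 2.
R is not serial: 0 has no R-successor.
(A) ◇□q → q is the dual of axiom B, which corresponds to symmetry. R is symmetric — valid.
(B) □q → ◇q is axiom D; it is valid on a frame exactly when R is serial. R is not serial, so not valid.
(C) axiom 5: valid iff R is euclidean. R is not euclidean — not valid.
(D) □q → q (axiom T) characterises the reflexive frames. R is not reflexive — not valid.

A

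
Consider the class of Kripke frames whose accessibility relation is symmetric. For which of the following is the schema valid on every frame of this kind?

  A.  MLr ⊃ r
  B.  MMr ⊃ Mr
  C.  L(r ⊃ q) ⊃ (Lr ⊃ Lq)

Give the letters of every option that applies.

(A) MLr ⊃ r (the dual of axiom B) characterises the symmetric frames. Every such R is symmetric — valid.
(B) MMr ⊃ Mr is the dual of axiom 4, which corresponds to transitivity. Such an R need not be transitive — not valid.
(C) this is just K, valid on every normal frame.

A, C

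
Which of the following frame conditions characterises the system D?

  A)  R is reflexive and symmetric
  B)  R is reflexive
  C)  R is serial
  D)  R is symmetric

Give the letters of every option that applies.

(A) this class determines B (= KTB), not D.
(B) this class determines T (= KT), not D.
(C) D is sound and complete for exactly this class.
(D) this class determines KB, not D.

C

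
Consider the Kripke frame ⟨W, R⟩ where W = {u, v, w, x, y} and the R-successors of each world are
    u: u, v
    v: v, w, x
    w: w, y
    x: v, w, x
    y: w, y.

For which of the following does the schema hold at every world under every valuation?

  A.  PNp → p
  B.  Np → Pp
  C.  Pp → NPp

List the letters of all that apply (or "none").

B

R is not symmetric: u R v but not v R u.
R is not euclidean: u R v and u R u but not v R u.
R is serial: every world has an R-successor.
(A) PNp → p is the dual of axiom B; it is valid on a frame exactly when R is symmetric. R is not symmetric, so not valid.
(B) Np → Pp is axiom D, which corresponds to seriality. R is serial — valid.
(C) axiom 5: valid iff R is euclidean. R is not euclidean — not valid.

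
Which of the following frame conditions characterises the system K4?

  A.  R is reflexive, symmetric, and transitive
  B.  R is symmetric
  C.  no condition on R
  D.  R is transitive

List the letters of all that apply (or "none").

(A) this class determines S5, not K4.
(B) this class determines KB, not K4.
(C) this class determines K, not K4.
(D) K4 is sound and complete for exactly this class.

D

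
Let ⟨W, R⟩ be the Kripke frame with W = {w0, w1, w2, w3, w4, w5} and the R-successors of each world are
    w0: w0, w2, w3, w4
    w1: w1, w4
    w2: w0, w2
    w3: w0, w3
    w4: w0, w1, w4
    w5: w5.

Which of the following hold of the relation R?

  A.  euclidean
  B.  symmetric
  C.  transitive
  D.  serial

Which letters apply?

(A) not euclidean: w0 R w2 and w0 R w3 but not w2 R w3.
(B) symmetric: every R-edge is matched by its reverse.
(C) not transitive: w0 R w4 and w4 R w1 but not w0 R w1.
(D) serial: every world has an R-successor.

B, D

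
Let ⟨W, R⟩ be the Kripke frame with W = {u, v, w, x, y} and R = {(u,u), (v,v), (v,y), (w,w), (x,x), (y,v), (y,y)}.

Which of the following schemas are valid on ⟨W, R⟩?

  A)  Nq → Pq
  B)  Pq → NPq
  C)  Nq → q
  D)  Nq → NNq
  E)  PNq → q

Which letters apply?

A, B, C, D, E

R is reflexive: each world relates to itself.
R is symmetric: every R-edge is matched by its reverse.
R is transitive: R is closed under composition.
R is euclidean: any two R-successors of the same world are R-related.
R is serial: every world has an R-successor.
(A) Nq → Pq (axiom D) characterises the serial frames. R is serial — valid.
(B) Pq → NPq is axiom 5, which corresponds to the euclidean property. R is euclidean — valid.
(C) Nq → q is axiom T, which corresponds to reflexivity. R is reflexive — valid.
(D) Nq → NNq is axiom 4; it is valid on a frame exactly when R is transitive. R is transitive, so valid.
(E) PNq → q is the dual of axiom B; it is valid on a frame exactly when R is symmetric. R is symmetric, so valid.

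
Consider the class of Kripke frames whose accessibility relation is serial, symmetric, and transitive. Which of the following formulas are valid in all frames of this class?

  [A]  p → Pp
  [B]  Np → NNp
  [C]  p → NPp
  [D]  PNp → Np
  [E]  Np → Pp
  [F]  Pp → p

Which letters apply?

A, B, C, D, E

A serial symmetric transitive relation is reflexive (take any v with uRv; symmetry gives vRu and transitivity gives uRu), hence an equivalence relation.
(A) p → Pp (the dual of axiom T) characterises the reflexive frames. Every such R is reflexive — valid.
(B) axiom 4: valid iff R is transitive. Every such R is transitive — valid.
(C) p → NPp (axiom B) characterises the symmetric frames. Every such R is symmetric — valid.
(D) PNp → Np is the dual of axiom 5, which corresponds to the euclidean property. Every such R is euclidean — valid.
(E) Np → Pp is axiom D; it is valid on a frame exactly when R is serial. Every such R is serial, so valid.
(F) Pp → p is the converse of T; it holds exactly when R ⊆ identity. Such an R need not be a subset of the identity — not valid.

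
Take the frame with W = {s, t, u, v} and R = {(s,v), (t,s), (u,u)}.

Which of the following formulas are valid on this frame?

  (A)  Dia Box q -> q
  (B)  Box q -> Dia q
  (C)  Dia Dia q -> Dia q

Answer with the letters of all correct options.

R is not symmetric: s R v but not v R s.
R is not transitive: t R s and s R v but not t R v.
R is not serial: v has no R-successor.
(A) the dual of axiom B: valid iff R is symmetric. R is not symmetric — not valid.
(B) Box q -> Dia q is axiom D; it is valid on a frame exactly when R is serial. R is not serial, so not valid.
(C) Dia Dia q -> Dia q is the dual of axiom 4; it is valid on a frame exactly when R is transitive. R is not transitive, so not valid.

none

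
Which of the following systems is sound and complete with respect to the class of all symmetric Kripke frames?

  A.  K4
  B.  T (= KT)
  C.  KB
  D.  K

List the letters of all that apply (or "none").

(A) K4 is determined by the class of transitive frames.
(B) T (= KT) is determined by the class of reflexive frames.
(C) KB is determined by exactly this class.
(D) K is determined by the class of arbitrary frames.

C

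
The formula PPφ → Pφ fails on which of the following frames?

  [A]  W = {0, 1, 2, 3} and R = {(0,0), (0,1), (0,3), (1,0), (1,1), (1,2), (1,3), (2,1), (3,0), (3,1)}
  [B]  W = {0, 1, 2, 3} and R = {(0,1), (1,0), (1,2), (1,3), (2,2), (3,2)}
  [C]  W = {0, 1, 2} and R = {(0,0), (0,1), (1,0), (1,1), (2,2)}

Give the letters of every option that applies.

The schema PPφ → Pφ is the dual of axiom 4; it is valid on a frame iff R is transitive.
(A) R is not transitive (0 R 1 and 1 R 2 but not 0 R 2), so the schema fails here.
(B) R is not transitive (0 R 1 and 1 R 0 but not 0 R 0), so the schema fails here.
(C) R is transitive (R is closed under composition), so the schema is valid here.

A, B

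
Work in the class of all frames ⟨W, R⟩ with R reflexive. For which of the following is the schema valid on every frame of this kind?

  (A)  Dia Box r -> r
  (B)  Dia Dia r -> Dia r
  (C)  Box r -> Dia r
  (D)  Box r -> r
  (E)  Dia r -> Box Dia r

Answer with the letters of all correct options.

A reflexive relation is serial.
(A) Dia Box r -> r is the dual of axiom B; it is valid on a frame exactly when R is symmetric. Such an R need not be symmetric, so not valid.
(B) Dia Dia r -> Dia r is the dual of axiom 4; it is valid on a frame exactly when R is transitive. Such an R need not be transitive, so not valid.
(C) axiom D: valid iff R is serial. Every such R is serial — valid.
(D) Box r -> r is axiom T; it is valid on a frame exactly when R is reflexive. Every such R is reflexive, so valid.
(E) axiom 5: valid iff R is euclidean. Such an R need not be euclidean — not valid.

C, D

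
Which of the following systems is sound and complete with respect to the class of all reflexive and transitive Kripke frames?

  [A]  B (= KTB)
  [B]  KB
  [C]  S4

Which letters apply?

C

(A) B (= KTB) is determined by the class of reflexive and symmetric frames.
(B) KB is determined by the class of symmetric frames.
(C) S4 is determined by exactly this class.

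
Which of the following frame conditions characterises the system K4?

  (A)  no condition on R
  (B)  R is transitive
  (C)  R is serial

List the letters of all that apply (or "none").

B

(A) this class determines K, not K4.
(B) K4 is sound and complete for exactly this class.
(C) this class determines D, not K4.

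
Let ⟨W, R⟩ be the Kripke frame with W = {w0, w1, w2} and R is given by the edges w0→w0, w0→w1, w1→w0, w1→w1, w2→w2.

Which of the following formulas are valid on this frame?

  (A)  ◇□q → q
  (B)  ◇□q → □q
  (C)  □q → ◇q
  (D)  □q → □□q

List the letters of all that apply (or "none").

R is symmetric: every R-edge is matched by its reverse.
R is transitive: R is closed under composition.
R is euclidean: any two R-successors of the same world are R-related.
R is serial: every world has an R-successor.
(A) the dual of axiom B: valid iff R is symmetric. R is symmetric — valid.
(B) ◇□q → □q is the dual of axiom 5; it is valid on a frame exactly when R is euclidean. R is euclidean, so valid.
(C) □q → ◇q is axiom D, which corresponds to seriality. R is serial — valid.
(D) □q → □□q is axiom 4; it is valid on a frame exactly when R is transitive. R is transitive, so valid.

A, B, C, D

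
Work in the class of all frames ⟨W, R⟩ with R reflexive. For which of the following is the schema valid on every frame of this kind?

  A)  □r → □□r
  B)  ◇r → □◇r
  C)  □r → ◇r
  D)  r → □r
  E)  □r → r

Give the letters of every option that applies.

C, E

A reflexive relation is serial.
(A) axiom 4: valid iff R is transitive. Such an R need not be transitive — not valid.
(B) ◇r → □◇r is axiom 5, which corresponds to the euclidean property. Such an R need not be euclidean — not valid.
(C) □r → ◇r is axiom D, which corresponds to seriality. Every such R is serial — valid.
(D) r → □r is equivalent to ◇p→p; it holds exactly when R ⊆ identity. Such an R need not be a subset of the identity — not valid.
(E) □r → r is axiom T, which corresponds to reflexivity. Every such R is reflexive — valid.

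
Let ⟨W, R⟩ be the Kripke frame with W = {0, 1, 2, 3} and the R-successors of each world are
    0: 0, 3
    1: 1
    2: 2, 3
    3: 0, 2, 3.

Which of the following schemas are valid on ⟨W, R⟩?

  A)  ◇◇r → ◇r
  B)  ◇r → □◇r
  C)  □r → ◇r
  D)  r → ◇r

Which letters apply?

C, D

R is reflexive: each world relates to itself.
R is not transitive: 0 R 3 and 3 R 2 but not 0 R 2.
R is not euclidean: 3 R 0 and 3 R 2 but not 0 R 2.
R is serial: every world has an R-successor.
(A) ◇◇r → ◇r is the dual of axiom 4, which corresponds to transitivity. R is not transitive — not valid.
(B) ◇r → □◇r is axiom 5, which corresponds to the euclidean property. R is not euclidean — not valid.
(C) □r → ◇r is axiom D, which corresponds to seriality. R is serial — valid.
(D) the dual of axiom T: valid iff R is reflexive. R is reflexive — valid.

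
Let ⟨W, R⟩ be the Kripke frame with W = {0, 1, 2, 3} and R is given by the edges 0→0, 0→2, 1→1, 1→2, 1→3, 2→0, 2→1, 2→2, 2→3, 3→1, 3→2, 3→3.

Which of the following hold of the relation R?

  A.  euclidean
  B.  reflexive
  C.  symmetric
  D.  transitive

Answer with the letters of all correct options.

(A) not euclidean: 2 R 0 and 2 R 1 but not 0 R 1.
(B) reflexive: each world relates to itself.
(C) symmetric: every R-edge is matched by its reverse.
(D) not transitive: 0 R 2 and 2 R 1 but not 0 R 1.

B, C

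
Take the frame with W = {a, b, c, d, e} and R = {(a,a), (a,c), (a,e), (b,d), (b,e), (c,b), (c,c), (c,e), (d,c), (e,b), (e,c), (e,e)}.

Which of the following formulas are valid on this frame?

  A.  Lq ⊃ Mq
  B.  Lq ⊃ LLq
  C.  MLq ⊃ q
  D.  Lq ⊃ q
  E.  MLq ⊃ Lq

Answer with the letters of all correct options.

A

R is not reflexive: not b R b.
R is not symmetric: a R c but not c R a.
R is not transitive: a R c and c R b but not a R b.
R is not euclidean: a R c and a R a but not c R a.
R is serial: every world has an R-successor.
(A) Lq ⊃ Mq (axiom D) characterises the serial frames. R is serial — valid.
(B) axiom 4: valid iff R is transitive. R is not transitive — not valid.
(C) the dual of axiom B: valid iff R is symmetric. R is not symmetric — not valid.
(D) Lq ⊃ q (axiom T) characterises the reflexive frames. R is not reflexive — not valid.
(E) MLq ⊃ Lq (the dual of axiom 5) characterises the euclidean frames. R is not euclidean — not valid.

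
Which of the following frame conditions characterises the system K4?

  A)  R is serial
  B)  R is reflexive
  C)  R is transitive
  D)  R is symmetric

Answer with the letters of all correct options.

C

(A) this class determines D, not K4.
(B) this class determines T (= KT), not K4.
(C) K4 is sound and complete for exactly this class.
(D) this class determines KB, not K4.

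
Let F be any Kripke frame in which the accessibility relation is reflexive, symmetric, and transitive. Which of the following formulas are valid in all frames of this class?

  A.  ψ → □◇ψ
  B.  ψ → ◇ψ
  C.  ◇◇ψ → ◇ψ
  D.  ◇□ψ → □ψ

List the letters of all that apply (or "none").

A relation that is reflexive, symmetric, and transitive is also euclidean and serial.
(A) ψ → □◇ψ is axiom B, which corresponds to symmetry. Every such R is symmetric — valid.
(B) ψ → ◇ψ is the dual of axiom T; it is valid on a frame exactly when R is reflexive. Every such R is reflexive, so valid.
(C) ◇◇ψ → ◇ψ is the dual of axiom 4; it is valid on a frame exactly when R is transitive. Every such R is transitive, so valid.
(D) the dual of axiom 5: valid iff R is euclidean. Every such R is euclidean — valid.

A, B, C, D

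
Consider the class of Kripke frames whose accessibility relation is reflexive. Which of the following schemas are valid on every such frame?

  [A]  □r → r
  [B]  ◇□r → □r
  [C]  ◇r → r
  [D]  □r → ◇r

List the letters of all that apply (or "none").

A, D

A reflexive relation is serial.
(A) □r → r (axiom T) characterises the reflexive frames. Every such R is reflexive — valid.
(B) the dual of axiom 5: valid iff R is euclidean. Such an R need not be euclidean — not valid.
(C) ◇r → r is valid only on frames where every R-edge is a self-loop. Such an R need not be a subset of the identity — not valid.
(D) axiom D: valid iff R is serial. Every such R is serial — valid.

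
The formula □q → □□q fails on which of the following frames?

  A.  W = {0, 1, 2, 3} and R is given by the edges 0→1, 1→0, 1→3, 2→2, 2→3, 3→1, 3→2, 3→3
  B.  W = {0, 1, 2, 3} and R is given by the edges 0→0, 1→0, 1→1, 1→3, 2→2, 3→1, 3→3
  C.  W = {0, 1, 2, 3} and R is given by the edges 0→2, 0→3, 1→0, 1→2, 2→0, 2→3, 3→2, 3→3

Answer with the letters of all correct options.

A, B, C

The schema □q → □□q is axiom 4; it is valid on a frame iff R is transitive.
(A) R is not transitive (0 R 1 and 1 R 0 but not 0 R 0), so the schema fails here.
(B) R is not transitive (3 R 1 and 1 R 0 but not 3 R 0), so the schema fails here.
(C) R is not transitive (0 R 2 and 2 R 0 but not 0 R 0), so the schema fails here.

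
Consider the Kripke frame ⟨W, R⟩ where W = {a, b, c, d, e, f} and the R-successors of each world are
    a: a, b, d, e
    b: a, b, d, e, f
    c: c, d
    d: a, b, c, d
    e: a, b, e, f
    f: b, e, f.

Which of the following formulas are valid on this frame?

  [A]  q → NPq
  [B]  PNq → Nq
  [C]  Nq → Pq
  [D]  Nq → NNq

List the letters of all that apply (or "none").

A, C

R is symmetric: every R-edge is matched by its reverse.
R is not transitive: a R b and b R f but not a R f.
R is not euclidean: a R d and a R e but not d R e.
R is serial: every world has an R-successor.
(A) axiom B: valid iff R is symmetric. R is symmetric — valid.
(B) PNq → Nq is the dual of axiom 5, which corresponds to the euclidean property. R is not euclidean — not valid.
(C) Nq → Pq (axiom D) characterises the serial frames. R is serial — valid.
(D) Nq → NNq is axiom 4, which corresponds to transitivity. R is not transitive — not valid.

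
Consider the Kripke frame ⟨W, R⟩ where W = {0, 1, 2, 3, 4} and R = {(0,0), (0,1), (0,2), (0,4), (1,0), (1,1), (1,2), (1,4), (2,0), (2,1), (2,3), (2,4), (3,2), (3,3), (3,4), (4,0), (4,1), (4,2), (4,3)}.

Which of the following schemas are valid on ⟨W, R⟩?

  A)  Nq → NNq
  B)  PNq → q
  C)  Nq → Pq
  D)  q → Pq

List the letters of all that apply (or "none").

R is not reflexive: not 2 R 2.
R is symmetric: every R-edge is matched by its reverse.
R is not transitive: 0 R 2 and 2 R 3 but not 0 R 3.
R is serial: every world has an R-successor.
(A) Nq → NNq is axiom 4; it is valid on a frame exactly when R is transitive. R is not transitive, so not valid.
(B) PNq → q is the dual of axiom B, which corresponds to symmetry. R is symmetric — valid.
(C) Nq → Pq is axiom D, which corresponds to seriality. R is serial — valid.
(D) q → Pq (the dual of axiom T) characterises the reflexive frames. R is not reflexive — not valid.

B, C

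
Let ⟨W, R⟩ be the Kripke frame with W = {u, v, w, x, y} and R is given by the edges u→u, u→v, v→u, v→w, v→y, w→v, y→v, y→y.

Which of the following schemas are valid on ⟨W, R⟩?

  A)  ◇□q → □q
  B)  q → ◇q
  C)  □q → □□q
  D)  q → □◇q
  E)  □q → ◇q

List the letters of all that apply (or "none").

D

R is not reflexive: not v R v.
R is symmetric: every R-edge is matched by its reverse.
R is not transitive: u R v and v R w but not u R w.
R is not euclidean: v R u and v R w but not u R w.
R is not serial: x has no R-successor.
(A) ◇□q → □q is the dual of axiom 5, which corresponds to the euclidean property. R is not euclidean — not valid.
(B) the dual of axiom T: valid iff R is reflexive. R is not reflexive — not valid.
(C) □q → □□q is axiom 4; it is valid on a frame exactly when R is transitive. R is not transitive, so not valid.
(D) axiom B: valid iff R is symmetric. R is symmetric — valid.
(E) □q → ◇q (axiom D) characterises the serial frames. R is not serial — not valid.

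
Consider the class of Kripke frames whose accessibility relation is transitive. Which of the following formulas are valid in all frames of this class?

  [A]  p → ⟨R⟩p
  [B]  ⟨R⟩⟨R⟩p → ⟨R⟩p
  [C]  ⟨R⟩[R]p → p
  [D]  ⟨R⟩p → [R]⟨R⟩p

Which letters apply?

(A) p → ⟨R⟩p (the dual of axiom T) characterises the reflexive frames. Such an R need not be reflexive — not valid.
(B) ⟨R⟩⟨R⟩p → ⟨R⟩p is the dual of axiom 4, which corresponds to transitivity. Every such R is transitive — valid.
(C) ⟨R⟩[R]p → p is the dual of axiom B, which corresponds to symmetry. Such an R need not be symmetric — not valid.
(D) axiom 5: valid iff R is euclidean. Such an R need not be euclidean — not valid.

B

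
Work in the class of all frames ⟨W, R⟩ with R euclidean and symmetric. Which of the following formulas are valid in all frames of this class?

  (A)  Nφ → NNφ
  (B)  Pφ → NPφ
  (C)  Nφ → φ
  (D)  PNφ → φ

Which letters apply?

A symmetric euclidean relation is transitive (uRv and vRw give vRu by symmetry, then uRw by the euclidean condition, applied at v).
(A) Nφ → NNφ is axiom 4; it is valid on a frame exactly when R is transitive. Every such R is transitive, so valid.
(B) axiom 5: valid iff R is euclidean. Every such R is euclidean — valid.
(C) Nφ → φ is axiom T, which corresponds to reflexivity. Such an R need not be reflexive — not valid.
(D) PNφ → φ is the dual of axiom B, which corresponds to symmetry. Every such R is symmetric — valid.

A, B, D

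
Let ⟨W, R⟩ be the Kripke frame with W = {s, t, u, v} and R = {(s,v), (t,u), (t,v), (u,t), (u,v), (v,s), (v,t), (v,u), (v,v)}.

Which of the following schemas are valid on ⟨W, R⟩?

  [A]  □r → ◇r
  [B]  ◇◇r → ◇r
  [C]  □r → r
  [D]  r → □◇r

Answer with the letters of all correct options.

A, D

R is not reflexive: not s R s.
R is symmetric: every R-edge is matched by its reverse.
R is not transitive: s R v and v R s but not s R s.
R is serial: every world has an R-successor.
(A) □r → ◇r is axiom D; it is valid on a frame exactly when R is serial. R is serial, so valid.
(B) ◇◇r → ◇r is the dual of axiom 4, which corresponds to transitivity. R is not transitive — not valid.
(C) □r → r is axiom T, which corresponds to reflexivity. R is not reflexive — not valid.
(D) r → □◇r is axiom B; it is valid on a frame exactly when R is symmetric. R is symmetric, so valid.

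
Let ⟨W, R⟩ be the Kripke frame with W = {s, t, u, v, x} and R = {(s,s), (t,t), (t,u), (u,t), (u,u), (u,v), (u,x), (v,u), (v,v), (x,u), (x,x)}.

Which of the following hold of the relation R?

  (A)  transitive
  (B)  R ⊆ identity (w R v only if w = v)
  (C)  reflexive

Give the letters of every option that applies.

C

(A) not transitive: t R u and u R v but not t R v.
(B) not ⊆ identity: t R u with t ≠ u.
(C) reflexive: each world relates to itself.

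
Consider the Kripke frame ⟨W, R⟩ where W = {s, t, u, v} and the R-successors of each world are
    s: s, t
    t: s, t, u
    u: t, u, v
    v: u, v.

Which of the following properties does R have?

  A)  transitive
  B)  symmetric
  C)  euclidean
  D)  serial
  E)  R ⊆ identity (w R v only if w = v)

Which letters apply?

B, D

(A) not transitive: s R t and t R u but not s R u.
(B) symmetric: every R-edge is matched by its reverse.
(C) not euclidean: t R s and t R u but not s R u.
(D) serial: every world has an R-successor.
(E) not ⊆ identity: s R t with s ≠ t.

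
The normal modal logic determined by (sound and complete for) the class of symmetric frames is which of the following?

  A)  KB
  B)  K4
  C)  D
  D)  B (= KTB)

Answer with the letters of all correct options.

(A) KB is determined by exactly this class.
(B) K4 is determined by the class of transitive frames.
(C) D is determined by the class of serial frames.
(D) B (= KTB) is determined by the class of reflexive and symmetric frames.

A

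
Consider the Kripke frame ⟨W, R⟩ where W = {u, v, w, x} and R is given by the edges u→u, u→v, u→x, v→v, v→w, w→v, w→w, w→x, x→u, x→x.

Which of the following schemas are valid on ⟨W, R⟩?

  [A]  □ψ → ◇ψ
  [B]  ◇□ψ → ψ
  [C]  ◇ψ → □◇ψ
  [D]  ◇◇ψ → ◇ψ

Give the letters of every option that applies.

A

R is not symmetric: u R v but not v R u.
R is not transitive: u R v and v R w but not u R w.
R is not euclidean: u R v and u R u but not v R u.
R is serial: every world has an R-successor.
(A) □ψ → ◇ψ is axiom D, which corresponds to seriality. R is serial — valid.
(B) ◇□ψ → ψ is the dual of axiom B, which corresponds to symmetry. R is not symmetric — not valid.
(C) ◇ψ → □◇ψ is axiom 5, which corresponds to the euclidean property. R is not euclidean — not valid.
(D) ◇◇ψ → ◇ψ (the dual of axiom 4) characterises the transitive frames. R is not transitive — not valid.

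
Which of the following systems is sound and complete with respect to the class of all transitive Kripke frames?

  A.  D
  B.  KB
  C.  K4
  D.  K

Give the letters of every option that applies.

C

(A) D is determined by the class of serial frames.
(B) KB is determined by the class of symmetric frames.
(C) K4 is determined by exactly this class.
(D) K is determined by the class of arbitrary frames.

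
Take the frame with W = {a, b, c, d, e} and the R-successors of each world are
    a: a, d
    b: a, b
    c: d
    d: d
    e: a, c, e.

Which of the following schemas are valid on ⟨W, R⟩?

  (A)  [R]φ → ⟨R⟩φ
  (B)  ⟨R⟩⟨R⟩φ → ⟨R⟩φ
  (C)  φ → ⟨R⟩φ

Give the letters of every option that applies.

A

R is not reflexive: not c R c.
R is not transitive: b R a and a R d but not b R d.
R is serial: every world has an R-successor.
(A) [R]φ → ⟨R⟩φ (axiom D) characterises the serial frames. R is serial — valid.
(B) ⟨R⟩⟨R⟩φ → ⟨R⟩φ is the dual of axiom 4, which corresponds to transitivity. R is not transitive — not valid.
(C) the dual of axiom T: valid iff R is reflexive. R is not reflexive — not valid.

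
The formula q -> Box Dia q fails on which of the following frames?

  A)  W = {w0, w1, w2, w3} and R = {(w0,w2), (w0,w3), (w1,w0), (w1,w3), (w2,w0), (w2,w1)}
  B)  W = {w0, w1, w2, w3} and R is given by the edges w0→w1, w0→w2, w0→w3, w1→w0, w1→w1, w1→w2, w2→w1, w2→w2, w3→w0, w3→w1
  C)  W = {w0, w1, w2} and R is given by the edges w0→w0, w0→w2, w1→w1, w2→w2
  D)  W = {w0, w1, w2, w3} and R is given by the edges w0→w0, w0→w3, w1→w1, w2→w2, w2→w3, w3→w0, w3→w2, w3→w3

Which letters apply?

The schema q -> Box Dia q is axiom B; it is valid on a frame iff R is symmetric.
(A) R is not symmetric (w0 R w3 but not w3 R w0), so the schema fails here.
(B) R is not symmetric (w0 R w2 but not w2 R w0), so the schema fails here.
(C) R is not symmetric (w0 R w2 but not w2 R w0), so the schema fails here.
(D) R is symmetric (every R-edge is matched by its reverse), so the schema is valid here.

A, B, C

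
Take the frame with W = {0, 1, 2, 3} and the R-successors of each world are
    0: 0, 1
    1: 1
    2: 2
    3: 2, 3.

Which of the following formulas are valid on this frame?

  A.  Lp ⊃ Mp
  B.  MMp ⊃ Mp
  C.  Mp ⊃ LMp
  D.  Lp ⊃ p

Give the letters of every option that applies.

R is reflexive: each world relates to itself.
R is transitive: R is closed under composition.
R is not euclidean: 0 R 1 and 0 R 0 but not 1 R 0.
R is serial: every world has an R-successor.
(A) axiom D: valid iff R is serial. R is serial — valid.
(B) the dual of axiom 4: valid iff R is transitive. R is transitive — valid.
(C) Mp ⊃ LMp (axiom 5) characterises the euclidean frames. R is not euclidean — not valid.
(D) axiom T: valid iff R is reflexive. R is reflexive — valid.

A, B, D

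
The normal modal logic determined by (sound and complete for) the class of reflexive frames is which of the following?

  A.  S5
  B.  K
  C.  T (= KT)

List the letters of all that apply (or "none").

(A) S5 is determined by the class of reflexive, symmetric, and transitive frames.
(B) K is determined by the class of arbitrary frames.
(C) T (= KT) is determined by exactly this class.

C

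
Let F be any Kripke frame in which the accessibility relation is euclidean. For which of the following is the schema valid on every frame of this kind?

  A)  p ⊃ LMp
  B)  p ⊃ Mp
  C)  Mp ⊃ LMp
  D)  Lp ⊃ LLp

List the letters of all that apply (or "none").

C

(A) axiom B: valid iff R is symmetric. Such an R need not be symmetric — not valid.
(B) the dual of axiom T: valid iff R is reflexive. Such an R need not be reflexive — not valid.
(C) Mp ⊃ LMp (axiom 5) characterises the euclidean frames. Every such R is euclidean — valid.
(D) Lp ⊃ LLp (axiom 4) characterises the transitive frames. Such an R need not be transitive — not valid.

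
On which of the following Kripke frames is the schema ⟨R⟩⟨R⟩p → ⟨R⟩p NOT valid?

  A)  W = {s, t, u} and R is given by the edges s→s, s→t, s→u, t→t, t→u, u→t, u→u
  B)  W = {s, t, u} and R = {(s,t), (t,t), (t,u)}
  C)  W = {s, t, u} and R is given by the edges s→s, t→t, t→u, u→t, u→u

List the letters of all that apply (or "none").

B

The schema ⟨R⟩⟨R⟩p → ⟨R⟩p is the dual of axiom 4; it is valid on a frame iff R is transitive.
(A) R is transitive (R is closed under composition), so the schema is valid here.
(B) R is not transitive (s R t and t R u but not s R u), so the schema fails here.
(C) R is transitive (R is closed under composition), so the schema is valid here.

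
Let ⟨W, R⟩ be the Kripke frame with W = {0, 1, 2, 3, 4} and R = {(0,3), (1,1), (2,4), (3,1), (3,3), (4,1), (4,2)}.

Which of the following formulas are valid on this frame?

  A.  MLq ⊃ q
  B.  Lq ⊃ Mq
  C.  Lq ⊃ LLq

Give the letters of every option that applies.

B

R is not symmetric: 0 R 3 but not 3 R 0.
R is not transitive: 0 R 3 and 3 R 1 but not 0 R 1.
R is serial: every world has an R-successor.
(A) MLq ⊃ q is the dual of axiom B, which corresponds to symmetry. R is not symmetric — not valid.
(B) Lq ⊃ Mq (axiom D) characterises the serial frames. R is serial — valid.
(C) axiom 4: valid iff R is transitive. R is not transitive — not valid.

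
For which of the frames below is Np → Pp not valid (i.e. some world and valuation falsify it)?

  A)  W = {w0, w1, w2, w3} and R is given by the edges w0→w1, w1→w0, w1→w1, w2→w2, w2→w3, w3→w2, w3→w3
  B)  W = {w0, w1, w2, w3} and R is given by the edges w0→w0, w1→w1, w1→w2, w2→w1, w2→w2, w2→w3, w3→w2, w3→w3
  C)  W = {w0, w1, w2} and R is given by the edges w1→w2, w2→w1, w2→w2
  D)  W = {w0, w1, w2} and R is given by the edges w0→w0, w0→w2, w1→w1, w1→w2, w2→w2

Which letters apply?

The schema Np → Pp is axiom D; it is valid on a frame iff R is serial.
(A) R is serial (every world has an R-successor), so the schema is valid here.
(B) R is serial (every world has an R-successor), so the schema is valid here.
(C) R is not serial (w0 has no R-successor), so the schema fails here.
(D) R is serial (every world has an R-successor), so the schema is valid here.

C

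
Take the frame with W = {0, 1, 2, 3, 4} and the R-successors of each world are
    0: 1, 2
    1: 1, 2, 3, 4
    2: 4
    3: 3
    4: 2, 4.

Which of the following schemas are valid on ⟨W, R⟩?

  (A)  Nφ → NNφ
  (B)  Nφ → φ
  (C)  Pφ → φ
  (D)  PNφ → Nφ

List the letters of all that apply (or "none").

R is not reflexive: not 0 R 0.
R is not transitive: 0 R 1 and 1 R 3 but not 0 R 3.
R is not euclidean: 0 R 2 and 0 R 1 but not 2 R 1.
R is not a subset of the identity: 0 R 1 with 0 ≠ 1.
(A) Nφ → NNφ is axiom 4; it is valid on a frame exactly when R is transitive. R is not transitive, so not valid.
(B) Nφ → φ (axiom T) characterises the reflexive frames. R is not reflexive — not valid.
(C) Pφ → φ is valid only on frames where every R-edge is a self-loop. Here R ⊄ identity — not valid.
(D) PNφ → Nφ (the dual of axiom 5) characterises the euclidean frames. R is not euclidean — not valid.

none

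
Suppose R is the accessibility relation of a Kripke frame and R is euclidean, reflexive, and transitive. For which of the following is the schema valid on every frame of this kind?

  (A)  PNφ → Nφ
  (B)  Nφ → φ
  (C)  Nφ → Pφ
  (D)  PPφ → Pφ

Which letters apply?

A relation that is euclidean, reflexive, and transitive is also serial and symmetric.
(A) PNφ → Nφ is the dual of axiom 5, which corresponds to the euclidean property. Every such R is euclidean — valid.
(B) Nφ → φ is axiom T; it is valid on a frame exactly when R is reflexive. Every such R is reflexive, so valid.
(C) axiom D: valid iff R is serial. Every such R is serial — valid.
(D) PPφ → Pφ is the dual of axiom 4, which corresponds to transitivity. Every such R is transitive — valid.

A, B, C, D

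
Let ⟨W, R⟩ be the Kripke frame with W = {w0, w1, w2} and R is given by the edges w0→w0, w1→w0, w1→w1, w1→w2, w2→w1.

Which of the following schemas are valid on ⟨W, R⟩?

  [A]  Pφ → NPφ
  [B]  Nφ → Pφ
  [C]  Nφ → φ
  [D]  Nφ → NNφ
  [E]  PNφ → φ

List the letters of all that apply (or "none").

R is not reflexive: not w2 R w2.
R is not symmetric: w1 R w0 but not w0 R w1.
R is not transitive: w2 R w1 and w1 R w0 but not w2 R w0.
R is not euclidean: w1 R w0 and w1 R w1 but not w0 R w1.
R is serial: every world has an R-successor.
(A) Pφ → NPφ is axiom 5; it is valid on a frame exactly when R is euclidean. R is not euclidean, so not valid.
(B) axiom D: valid iff R is serial. R is serial — valid.
(C) Nφ → φ is axiom T; it is valid on a frame exactly when R is reflexive. R is not reflexive, so not valid.
(D) axiom 4: valid iff R is transitive. R is not transitive — not valid.
(E) PNφ → φ (the dual of axiom B) characterises the symmetric frames. R is not symmetric — not valid.

B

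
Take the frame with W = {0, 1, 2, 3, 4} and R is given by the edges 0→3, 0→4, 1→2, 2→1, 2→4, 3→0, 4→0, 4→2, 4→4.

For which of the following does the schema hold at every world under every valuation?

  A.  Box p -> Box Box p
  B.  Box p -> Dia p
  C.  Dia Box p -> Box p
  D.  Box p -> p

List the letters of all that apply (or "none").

R is not reflexive: not 0 R 0.
R is not transitive: 0 R 3 and 3 R 0 but not 0 R 0.
R is not euclidean: 0 R 3 and 0 R 4 but not 3 R 4.
R is serial: every world has an R-successor.
(A) Box p -> Box Box p is axiom 4; it is valid on a frame exactly when R is transitive. R is not transitive, so not valid.
(B) Box p -> Dia p is axiom D; it is valid on a frame exactly when R is serial. R is serial, so valid.
(C) Dia Box p -> Box p is the dual of axiom 5, which corresponds to the euclidean property. R is not euclidean — not valid.
(D) Box p -> p is axiom T, which corresponds to reflexivity. R is not reflexive — not valid.

B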